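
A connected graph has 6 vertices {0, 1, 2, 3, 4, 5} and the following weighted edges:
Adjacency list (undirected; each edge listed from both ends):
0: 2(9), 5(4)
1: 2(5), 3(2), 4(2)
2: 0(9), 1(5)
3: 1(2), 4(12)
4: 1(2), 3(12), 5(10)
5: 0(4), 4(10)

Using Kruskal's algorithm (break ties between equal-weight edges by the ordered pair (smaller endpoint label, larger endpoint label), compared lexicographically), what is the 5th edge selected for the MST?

Kruskal: consider edges lightest-first.
1–3 (2): add. Components now {0} {1,3} {2} {4} {5}
1–4 (2): add. Components now {0} {1,3,4} {2} {5}
0–5 (4): add. Components now {0,5} {1,3,4} {2}
1–2 (5): add. Components now {0,5} {1,2,3,4}
0–2 (9): add. Components now {0,1,2,3,4,5}
The 5th edge added is 0–2.

0-2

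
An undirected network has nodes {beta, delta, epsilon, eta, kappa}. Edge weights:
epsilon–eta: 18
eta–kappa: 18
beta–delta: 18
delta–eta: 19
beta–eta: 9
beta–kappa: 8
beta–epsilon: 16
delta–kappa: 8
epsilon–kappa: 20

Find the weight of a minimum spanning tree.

Prim's algorithm from eta:
Step 1: cheapest edge leaving the tree is beta–eta (9); add beta.
Step 2: cheapest edge leaving the tree is beta–kappa (8); add kappa.
Step 3: cheapest edge leaving the tree is delta–kappa (8); add delta.
Step 4: cheapest edge leaving the tree is beta–epsilon (16); add epsilon.
MST edges: beta–eta, beta–kappa, delta–kappa, beta–epsilon; total weight 9+8+8+16 = 41.

41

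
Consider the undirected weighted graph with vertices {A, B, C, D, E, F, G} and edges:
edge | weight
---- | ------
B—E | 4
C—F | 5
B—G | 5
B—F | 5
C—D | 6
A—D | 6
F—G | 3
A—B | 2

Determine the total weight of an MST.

Kruskal's algorithm — process edges by increasing weight (ties by edge label):
A—B (2): add. Components now {A,B} {C} {D} {E} {F} {G}
F—G (3): add. Components now {A,B} {C} {D} {E} {F,G}
B—E (4): add. Components now {A,B,E} {C} {D} {F,G}
B—F (5): add. Components now {A,B,E,F,G} {C} {D}
B—G (5): skip — B and G already connected.
C—F (5): add. Components now {A,B,C,E,F,G} {D}
A—D (6): add. Components now {A,B,C,D,E,F,G}
MST edges: A—B, F—G, B—E, B—F, C—F, A—D; total weight 2+3+4+5+5+6 = 25.

25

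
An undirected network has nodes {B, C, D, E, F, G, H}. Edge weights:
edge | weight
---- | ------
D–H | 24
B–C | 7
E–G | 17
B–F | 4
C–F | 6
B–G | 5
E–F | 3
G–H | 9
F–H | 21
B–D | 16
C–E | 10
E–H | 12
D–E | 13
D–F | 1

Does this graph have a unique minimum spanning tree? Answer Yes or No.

Yes

Kruskal's algorithm — process edges by increasing weight (ties by edge label):
D–F (1): add — endpoints in different components.
E–F (3): add — endpoints in different components.
B–F (4): add — endpoints in different components.
B–G (5): add — endpoints in different components.
C–F (6): add — endpoints in different components.
B–C (7): skip — B and C already connected.
G–H (9): add — endpoints in different components.
Every non-tree edge has weight strictly greater than the heaviest edge on the tree path between its endpoints, so the MST is unique.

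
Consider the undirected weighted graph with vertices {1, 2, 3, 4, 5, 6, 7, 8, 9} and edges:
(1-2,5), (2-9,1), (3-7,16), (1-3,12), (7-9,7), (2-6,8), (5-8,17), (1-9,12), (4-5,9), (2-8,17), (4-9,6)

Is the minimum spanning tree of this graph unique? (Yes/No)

Kruskal: consider edges lightest-first.
2-9 (1): add — endpoints in different components.
1-2 (5): add — endpoints in different components.
4-9 (6): add — endpoints in different components.
7-9 (7): add — endpoints in different components.
2-6 (8): add — endpoints in different components.
4-5 (9): add — endpoints in different components.
1-3 (12): add — endpoints in different components.
1-9 (12): skip — 1 and 9 already connected.
3-7 (16): skip — 3 and 7 already connected.
2-8 (17): add — endpoints in different components.
Non-tree edge 5-8 has weight 17, equal to the heaviest edge on its tree cycle — swapping gives another MST of the same weight. Not unique.

No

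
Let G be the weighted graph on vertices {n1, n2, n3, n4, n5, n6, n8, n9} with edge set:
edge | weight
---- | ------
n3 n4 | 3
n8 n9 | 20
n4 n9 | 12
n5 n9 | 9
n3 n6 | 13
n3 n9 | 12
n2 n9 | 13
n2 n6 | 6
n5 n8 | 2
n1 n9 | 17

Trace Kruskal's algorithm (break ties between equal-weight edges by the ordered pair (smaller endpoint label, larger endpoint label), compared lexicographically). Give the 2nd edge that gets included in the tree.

n3-n4

Kruskal's algorithm — process edges by increasing weight (ties by edge label):
n5 n8 (2): add — endpoints in different components.
n3 n4 (3): add — endpoints in different components.
n2 n6 (6): add — endpoints in different components.
n5 n9 (9): add — endpoints in different components.
n3 n9 (12): add — endpoints in different components.
n4 n9 (12): skip — n9 and n4 already connected.
n2 n9 (13): add — endpoints in different components.
n3 n6 (13): skip — n3 and n6 already connected.
n1 n9 (17): add — endpoints in different components.
The 2nd edge added is n3 n4.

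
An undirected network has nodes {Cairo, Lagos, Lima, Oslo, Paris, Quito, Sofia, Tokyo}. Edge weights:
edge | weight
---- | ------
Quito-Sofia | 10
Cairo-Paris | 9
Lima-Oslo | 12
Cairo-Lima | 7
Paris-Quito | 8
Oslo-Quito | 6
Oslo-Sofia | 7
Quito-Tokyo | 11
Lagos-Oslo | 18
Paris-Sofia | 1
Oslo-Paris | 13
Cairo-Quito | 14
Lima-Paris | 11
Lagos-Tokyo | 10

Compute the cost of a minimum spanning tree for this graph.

51

Kruskal's algorithm — process edges by increasing weight (ties by edge label):
Paris-Sofia (1): add — endpoints in different components.
Oslo-Quito (6): add — endpoints in different components.
Cairo-Lima (7): add — endpoints in different components.
Oslo-Sofia (7): add — endpoints in different components.
Paris-Quito (8): skip — Quito and Paris already connected.
Cairo-Paris (9): add — endpoints in different components.
Lagos-Tokyo (10): add — endpoints in different components.
Quito-Sofia (10): skip — Sofia and Quito already connected.
Lima-Paris (11): skip — Paris and Lima already connected.
Quito-Tokyo (11): add — endpoints in different components.
MST edges: Paris-Sofia, Oslo-Quito, Cairo-Lima, Oslo-Sofia, Cairo-Paris, Lagos-Tokyo, Quito-Tokyo; total weight 1+6+7+7+9+10+11 = 51.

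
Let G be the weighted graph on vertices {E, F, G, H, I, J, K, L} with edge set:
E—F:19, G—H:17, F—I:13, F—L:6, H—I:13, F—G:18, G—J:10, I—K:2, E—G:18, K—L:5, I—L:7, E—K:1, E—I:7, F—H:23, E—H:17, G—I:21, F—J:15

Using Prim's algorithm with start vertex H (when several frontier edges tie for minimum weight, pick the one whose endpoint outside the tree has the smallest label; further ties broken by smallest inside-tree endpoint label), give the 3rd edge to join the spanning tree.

E-K

Prim's algorithm from H:
Step 1: cheapest edge leaving the tree is H—I (13); add I.
Step 2: cheapest edge leaving the tree is I—K (2); add K.
Step 3: cheapest edge leaving the tree is E—K (1); add E.
Step 4: cheapest edge leaving the tree is K—L (5); add L.
Step 5: cheapest edge leaving the tree is F—L (6); add F.
Step 6: cheapest edge leaving the tree is F—J (15); add J.
Step 7: cheapest edge leaving the tree is G—J (10); add G.
The 3rd edge added is E—K.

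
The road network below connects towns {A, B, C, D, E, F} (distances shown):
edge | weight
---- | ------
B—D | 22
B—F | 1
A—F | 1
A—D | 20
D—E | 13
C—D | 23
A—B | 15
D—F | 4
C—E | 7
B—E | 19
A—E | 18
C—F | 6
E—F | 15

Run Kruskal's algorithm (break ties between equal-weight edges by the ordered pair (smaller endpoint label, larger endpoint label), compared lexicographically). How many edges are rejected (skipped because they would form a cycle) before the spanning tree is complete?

Kruskal: consider edges lightest-first.
A—F (1): add — endpoints in different components.
B—F (1): add — endpoints in different components.
D—F (4): add — endpoints in different components.
C—F (6): add — endpoints in different components.
C—E (7): add — endpoints in different components.
Edges rejected before the tree was complete: 0.

0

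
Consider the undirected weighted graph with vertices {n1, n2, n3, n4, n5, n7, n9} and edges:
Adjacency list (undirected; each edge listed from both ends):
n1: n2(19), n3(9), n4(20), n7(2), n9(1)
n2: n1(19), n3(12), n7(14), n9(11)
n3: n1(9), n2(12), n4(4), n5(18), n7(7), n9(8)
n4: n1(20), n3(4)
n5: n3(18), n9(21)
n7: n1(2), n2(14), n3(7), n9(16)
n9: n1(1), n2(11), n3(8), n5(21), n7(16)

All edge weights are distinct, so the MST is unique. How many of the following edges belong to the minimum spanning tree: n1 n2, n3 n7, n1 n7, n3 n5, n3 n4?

Sort edges by weight, then run Kruskal:
n1 n9 (1): add. Components now {n5} {n4} {n1,n9} {n2} {n7} {n3}
n1 n7 (2): add. Components now {n5} {n4} {n1,n7,n9} {n2} {n3}
n3 n4 (4): add. Components now {n5} {n3,n4} {n1,n7,n9} {n2}
n3 n7 (7): add. Components now {n5} {n1,n3,n4,n7,n9} {n2}
n3 n9 (8): skip — n9 and n3 already connected.
n1 n3 (9): skip — n3 and n1 already connected.
n2 n9 (11): add. Components now {n5} {n1,n2,n3,n4,n7,n9}
n2 n3 (12): skip — n2 and n3 already connected.
n2 n7 (14): skip — n2 and n7 already connected.
n7 n9 (16): skip — n9 and n7 already connected.
n3 n5 (18): add. Components now {n1,n2,n3,n4,n5,n7,n9}
MST edge set: {n1 n9, n1 n7, n3 n4, n3 n7, n2 n9, n3 n5}.
Of the listed edges, {n3 n7, n1 n7, n3 n5, n3 n4} are in the MST → 4.

4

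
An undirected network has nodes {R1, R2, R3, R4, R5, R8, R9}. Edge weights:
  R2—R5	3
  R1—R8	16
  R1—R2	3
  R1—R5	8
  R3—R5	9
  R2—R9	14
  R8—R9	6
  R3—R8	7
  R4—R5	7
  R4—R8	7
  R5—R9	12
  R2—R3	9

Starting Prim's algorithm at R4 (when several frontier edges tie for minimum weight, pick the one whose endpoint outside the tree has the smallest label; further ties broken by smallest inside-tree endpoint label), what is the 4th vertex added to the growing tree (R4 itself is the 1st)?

Grow the tree from R4 using Prim:
Step 1: cheapest edge leaving the tree is R4—R5 (7); add R5.
Step 2: cheapest edge leaving the tree is R2—R5 (3); add R2.
Step 3: cheapest edge leaving the tree is R1—R2 (3); add R1.
Step 4: cheapest edge leaving the tree is R4—R8 (7); add R8.
Step 5: cheapest edge leaving the tree is R8—R9 (6); add R9.
Step 6: cheapest edge leaving the tree is R3—R8 (7); add R3.
Vertex order: R4, R5, R2, R1, R8, R9, R3. The 4th vertex is R1.

R1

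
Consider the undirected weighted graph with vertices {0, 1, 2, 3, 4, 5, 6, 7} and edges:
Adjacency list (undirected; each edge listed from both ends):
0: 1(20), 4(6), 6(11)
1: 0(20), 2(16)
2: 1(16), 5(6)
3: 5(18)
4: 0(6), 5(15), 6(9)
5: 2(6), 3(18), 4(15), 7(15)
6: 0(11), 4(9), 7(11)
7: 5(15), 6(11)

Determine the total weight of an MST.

Grow the tree from 2 using Prim:
Step 1: frontier [2–5 6, 1–2 16] → take 2–5 (6); add 5.
Step 2: frontier [1–2 16, 4–5 15, 5–7 15, 3–5 18] → take 4–5 (15); add 4.
Step 3: frontier [1–2 16, 0–4 6, 4–6 9, 5–7 15, 3–5 18] → take 0–4 (6); add 0.
Step 4: frontier [0–6 11, 0–1 20, 1–2 16, 4–6 9, 5–7 15, 3–5 18] → take 4–6 (9); add 6.
Step 5: frontier [0–1 20, 1–2 16, 5–7 15, 3–5 18, 6–7 11] → take 6–7 (11); add 7.
Step 6: frontier [0–1 20, 1–2 16, 3–5 18] → take 1–2 (16); add 1.
Step 7: frontier [3–5 18] → take 3–5 (18); add 3.
MST edges: 2–5, 4–5, 0–4, 4–6, 6–7, 1–2, 3–5; total weight 6+15+6+9+11+16+18 = 81.

81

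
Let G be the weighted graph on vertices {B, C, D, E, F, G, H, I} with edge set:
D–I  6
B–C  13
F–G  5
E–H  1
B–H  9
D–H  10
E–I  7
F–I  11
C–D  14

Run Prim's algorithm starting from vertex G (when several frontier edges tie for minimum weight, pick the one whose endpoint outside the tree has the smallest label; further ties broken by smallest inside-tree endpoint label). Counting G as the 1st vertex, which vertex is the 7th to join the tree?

Grow the tree from G using Prim:
Step 1: cheapest edge leaving the tree is F–G (5); add F.
Step 2: cheapest edge leaving the tree is F–I (11); add I.
Step 3: cheapest edge leaving the tree is D–I (6); add D.
Step 4: cheapest edge leaving the tree is E–I (7); add E.
Step 5: cheapest edge leaving the tree is E–H (1); add H.
Step 6: cheapest edge leaving the tree is B–H (9); add B.
Step 7: cheapest edge leaving the tree is B–C (13); add C.
Vertex order: G, F, I, D, E, H, B, C. The 7th vertex is B.

B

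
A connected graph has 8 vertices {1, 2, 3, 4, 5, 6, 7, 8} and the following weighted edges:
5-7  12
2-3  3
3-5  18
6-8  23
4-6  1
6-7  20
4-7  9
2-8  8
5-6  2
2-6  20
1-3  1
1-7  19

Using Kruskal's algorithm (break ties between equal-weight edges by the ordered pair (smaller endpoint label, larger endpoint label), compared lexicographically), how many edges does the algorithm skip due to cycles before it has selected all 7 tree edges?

Kruskal's algorithm — process edges by increasing weight (ties by edge label):
1-3 (1): add — endpoints in different components.
4-6 (1): add — endpoints in different components.
5-6 (2): add — endpoints in different components.
2-3 (3): add — endpoints in different components.
2-8 (8): add — endpoints in different components.
4-7 (9): add — endpoints in different components.
5-7 (12): skip — 5 and 7 already connected.
3-5 (18): add — endpoints in different components.
Edges rejected before the tree was complete: 1.

1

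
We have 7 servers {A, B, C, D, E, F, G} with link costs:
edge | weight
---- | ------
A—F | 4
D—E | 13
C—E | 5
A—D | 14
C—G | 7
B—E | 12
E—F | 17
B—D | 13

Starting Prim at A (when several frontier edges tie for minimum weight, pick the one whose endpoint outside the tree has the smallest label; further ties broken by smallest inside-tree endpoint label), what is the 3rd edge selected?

Grow the tree from A using Prim:
Step 1: frontier [A—F 4, A—D 14] → take A—F (4); add F.
Step 2: frontier [A—D 14, E—F 17] → take A—D (14); add D.
Step 3: frontier [B—D 13, D—E 13, E—F 17] → take B—D (13); add B.
Step 4: frontier [B—E 12, D—E 13, E—F 17] → take B—E (12); add E.
Step 5: frontier [C—E 5] → take C—E (5); add C.
Step 6: frontier [C—G 7] → take C—G (7); add G.
The 3rd edge added is B—D.

B-D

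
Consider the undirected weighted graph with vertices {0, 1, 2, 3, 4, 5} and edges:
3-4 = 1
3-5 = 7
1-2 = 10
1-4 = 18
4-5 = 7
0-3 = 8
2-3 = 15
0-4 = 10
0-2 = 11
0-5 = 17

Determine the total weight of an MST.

Kruskal: consider edges lightest-first.
3-4 (1): add. Components now {0} {1} {2} {3,4} {5}
3-5 (7): add. Components now {0} {1} {2} {3,4,5}
4-5 (7): skip — 4 and 5 already connected.
0-3 (8): add. Components now {0,3,4,5} {1} {2}
0-4 (10): skip — 0 and 4 already connected.
1-2 (10): add. Components now {0,3,4,5} {1,2}
0-2 (11): add. Components now {0,1,2,3,4,5}
MST edges: 3-4, 3-5, 0-3, 1-2, 0-2; total weight 1+7+8+10+11 = 37.

37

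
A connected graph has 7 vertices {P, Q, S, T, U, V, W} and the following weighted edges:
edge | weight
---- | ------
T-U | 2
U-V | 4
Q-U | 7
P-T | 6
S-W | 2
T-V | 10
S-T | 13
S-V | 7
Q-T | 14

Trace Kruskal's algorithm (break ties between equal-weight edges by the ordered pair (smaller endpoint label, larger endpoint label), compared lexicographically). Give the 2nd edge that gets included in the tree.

T-U

Sort edges by weight, then run Kruskal:
S-W (2): add — endpoints in different components.
T-U (2): add — endpoints in different components.
U-V (4): add — endpoints in different components.
P-T (6): add — endpoints in different components.
Q-U (7): add — endpoints in different components.
S-V (7): add — endpoints in different components.
The 2nd edge added is T-U.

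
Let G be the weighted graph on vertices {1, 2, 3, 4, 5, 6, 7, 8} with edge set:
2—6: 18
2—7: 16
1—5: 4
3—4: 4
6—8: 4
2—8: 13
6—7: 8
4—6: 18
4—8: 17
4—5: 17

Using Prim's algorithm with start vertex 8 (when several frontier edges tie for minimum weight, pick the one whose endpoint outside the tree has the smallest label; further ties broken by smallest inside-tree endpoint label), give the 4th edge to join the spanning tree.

Prim's algorithm from 8:
Step 1: frontier [6—8 4, 2—8 13, 4—8 17] → take 6—8 (4); add 6.
Step 2: frontier [6—7 8, 2—6 18, 4—6 18, 2—8 13, 4—8 17] → take 6—7 (8); add 7.
Step 3: frontier [2—6 18, 4—6 18, 2—7 16, 2—8 13, 4—8 17] → take 2—8 (13); add 2.
Step 4: frontier [4—6 18, 4—8 17] → take 4—8 (17); add 4.
Step 5: frontier [3—4 4, 4—5 17] → take 3—4 (4); add 3.
Step 6: frontier [4—5 17] → take 4—5 (17); add 5.
Step 7: frontier [1—5 4] → take 1—5 (4); add 1.
The 4th edge added is 4—8.

4-8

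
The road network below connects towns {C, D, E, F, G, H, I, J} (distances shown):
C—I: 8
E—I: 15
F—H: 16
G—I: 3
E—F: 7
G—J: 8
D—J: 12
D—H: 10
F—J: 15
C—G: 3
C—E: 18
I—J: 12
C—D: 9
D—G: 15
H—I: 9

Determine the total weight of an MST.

Grow the tree from F using Prim:
Step 1: cheapest edge leaving the tree is E—F (7); add E.
Step 2: cheapest edge leaving the tree is E—I (15); add I.
Step 3: cheapest edge leaving the tree is G—I (3); add G.
Step 4: cheapest edge leaving the tree is C—G (3); add C.
Step 5: cheapest edge leaving the tree is G—J (8); add J.
Step 6: cheapest edge leaving the tree is C—D (9); add D.
Step 7: cheapest edge leaving the tree is H—I (9); add H.
MST edges: E—F, E—I, G—I, C—G, G—J, C—D, H—I; total weight 7+15+3+3+8+9+9 = 54.

54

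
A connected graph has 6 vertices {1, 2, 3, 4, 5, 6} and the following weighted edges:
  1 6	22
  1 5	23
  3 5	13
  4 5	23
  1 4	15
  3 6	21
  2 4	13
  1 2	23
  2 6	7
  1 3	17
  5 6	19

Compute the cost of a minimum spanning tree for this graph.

65

Sort edges by weight, then run Kruskal:
2 6 (7): add. Components now {1} {2,6} {3} {4} {5}
2 4 (13): add. Components now {1} {2,4,6} {3} {5}
3 5 (13): add. Components now {1} {2,4,6} {3,5}
1 4 (15): add. Components now {1,2,4,6} {3,5}
1 3 (17): add. Components now {1,2,3,4,5,6}
MST edges: 2 6, 2 4, 3 5, 1 4, 1 3; total weight 7+13+13+15+17 = 65.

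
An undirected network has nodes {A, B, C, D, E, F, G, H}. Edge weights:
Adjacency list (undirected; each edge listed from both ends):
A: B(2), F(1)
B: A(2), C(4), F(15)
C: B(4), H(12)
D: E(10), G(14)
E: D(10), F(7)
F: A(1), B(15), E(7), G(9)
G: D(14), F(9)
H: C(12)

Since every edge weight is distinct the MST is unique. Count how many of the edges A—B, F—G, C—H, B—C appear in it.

Sort edges by weight, then run Kruskal:
A—F (1): add — endpoints in different components.
A—B (2): add — endpoints in different components.
B—C (4): add — endpoints in different components.
E—F (7): add — endpoints in different components.
F—G (9): add — endpoints in different components.
D—E (10): add — endpoints in different components.
C—H (12): add — endpoints in different components.
MST edge set: {A—F, A—B, B—C, E—F, F—G, D—E, C—H}.
Of the listed edges, {A—B, F—G, C—H, B—C} are in the MST → 4.

4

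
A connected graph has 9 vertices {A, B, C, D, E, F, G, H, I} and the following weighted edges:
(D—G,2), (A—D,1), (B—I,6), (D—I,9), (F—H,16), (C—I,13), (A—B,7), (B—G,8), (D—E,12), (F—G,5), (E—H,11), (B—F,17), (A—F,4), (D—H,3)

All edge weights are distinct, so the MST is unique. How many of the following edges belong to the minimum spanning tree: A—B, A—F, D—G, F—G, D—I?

Kruskal's algorithm — process edges by increasing weight (ties by edge label):
A—D (1): add — endpoints in different components.
D—G (2): add — endpoints in different components.
D—H (3): add — endpoints in different components.
A—F (4): add — endpoints in different components.
F—G (5): skip — F and G already connected.
B—I (6): add — endpoints in different components.
A—B (7): add — endpoints in different components.
B—G (8): skip — B and G already connected.
D—I (9): skip — D and I already connected.
E—H (11): add — endpoints in different components.
D—E (12): skip — D and E already connected.
C—I (13): add — endpoints in different components.
MST edge set: {A—D, D—G, D—H, A—F, B—I, A—B, E—H, C—I}.
Of the listed edges, {A—B, A—F, D—G} are in the MST → 3.

3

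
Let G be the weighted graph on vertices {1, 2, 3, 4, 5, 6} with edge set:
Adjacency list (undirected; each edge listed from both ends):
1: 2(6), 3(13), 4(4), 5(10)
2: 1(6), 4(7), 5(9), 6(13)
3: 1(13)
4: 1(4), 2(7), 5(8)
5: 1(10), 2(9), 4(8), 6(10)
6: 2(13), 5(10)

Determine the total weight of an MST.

Prim, starting at 2.
Step 1: cheapest edge leaving the tree is 1 2 (6); add 1.
Step 2: cheapest edge leaving the tree is 1 4 (4); add 4.
Step 3: cheapest edge leaving the tree is 4 5 (8); add 5.
Step 4: cheapest edge leaving the tree is 5 6 (10); add 6.
Step 5: cheapest edge leaving the tree is 1 3 (13); add 3.
MST edges: 1 2, 1 4, 4 5, 5 6, 1 3; total weight 6+4+8+10+13 = 41.

41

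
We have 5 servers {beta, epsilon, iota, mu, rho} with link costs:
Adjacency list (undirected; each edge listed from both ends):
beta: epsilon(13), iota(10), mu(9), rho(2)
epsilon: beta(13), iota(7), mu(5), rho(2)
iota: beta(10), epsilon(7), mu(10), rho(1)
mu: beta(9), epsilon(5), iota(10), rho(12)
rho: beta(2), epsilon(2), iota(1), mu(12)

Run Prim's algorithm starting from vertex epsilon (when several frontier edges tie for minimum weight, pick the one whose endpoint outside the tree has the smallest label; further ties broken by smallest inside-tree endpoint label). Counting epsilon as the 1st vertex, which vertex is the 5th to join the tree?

mu

Prim's algorithm from epsilon:
Step 1: cheapest edge leaving the tree is epsilon rho (2); add rho.
Step 2: cheapest edge leaving the tree is iota rho (1); add iota.
Step 3: cheapest edge leaving the tree is beta rho (2); add beta.
Step 4: cheapest edge leaving the tree is epsilon mu (5); add mu.
Vertex order: epsilon, rho, iota, beta, mu. The 5th vertex is mu.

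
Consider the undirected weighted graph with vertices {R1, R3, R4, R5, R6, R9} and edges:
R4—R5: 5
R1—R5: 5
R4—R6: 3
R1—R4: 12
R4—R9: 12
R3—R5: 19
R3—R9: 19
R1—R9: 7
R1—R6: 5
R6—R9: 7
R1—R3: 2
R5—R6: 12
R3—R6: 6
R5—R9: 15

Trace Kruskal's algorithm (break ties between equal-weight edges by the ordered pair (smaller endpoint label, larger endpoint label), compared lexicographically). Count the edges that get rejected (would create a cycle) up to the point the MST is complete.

Kruskal: consider edges lightest-first.
R1—R3 (2): add. Components now {R4} {R9} {R6} {R5} {R1,R3}
R4—R6 (3): add. Components now {R4,R6} {R9} {R5} {R1,R3}
R1—R5 (5): add. Components now {R4,R6} {R9} {R1,R3,R5}
R1—R6 (5): add. Components now {R1,R3,R4,R5,R6} {R9}
R4—R5 (5): skip — R4 and R5 already connected.
R3—R6 (6): skip — R6 and R3 already connected.
R1—R9 (7): add. Components now {R1,R3,R4,R5,R6,R9}
Edges rejected before the tree was complete: 2.

2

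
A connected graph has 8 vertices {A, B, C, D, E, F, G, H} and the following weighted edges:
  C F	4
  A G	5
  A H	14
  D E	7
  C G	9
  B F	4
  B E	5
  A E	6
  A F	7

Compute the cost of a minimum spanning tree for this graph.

45

Kruskal: consider edges lightest-first.
B F (4): add — endpoints in different components.
C F (4): add — endpoints in different components.
A G (5): add — endpoints in different components.
B E (5): add — endpoints in different components.
A E (6): add — endpoints in different components.
A F (7): skip — A and F already connected.
D E (7): add — endpoints in different components.
C G (9): skip — C and G already connected.
A H (14): add — endpoints in different components.
MST edges: B F, C F, A G, B E, A E, D E, A H; total weight 4+4+5+5+6+7+14 = 45.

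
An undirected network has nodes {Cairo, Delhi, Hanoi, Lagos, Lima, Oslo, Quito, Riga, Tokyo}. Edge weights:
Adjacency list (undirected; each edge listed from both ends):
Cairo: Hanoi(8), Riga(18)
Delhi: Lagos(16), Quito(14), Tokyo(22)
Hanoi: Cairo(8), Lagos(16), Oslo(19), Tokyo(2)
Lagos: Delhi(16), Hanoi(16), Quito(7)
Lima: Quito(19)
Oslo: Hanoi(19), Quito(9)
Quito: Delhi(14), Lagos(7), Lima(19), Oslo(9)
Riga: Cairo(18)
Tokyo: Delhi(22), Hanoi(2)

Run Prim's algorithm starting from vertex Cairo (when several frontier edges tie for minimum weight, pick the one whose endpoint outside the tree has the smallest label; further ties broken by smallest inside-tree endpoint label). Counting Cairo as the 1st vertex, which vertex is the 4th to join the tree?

Lagos

Grow the tree from Cairo using Prim:
Step 1: cheapest edge leaving the tree is Cairo-Hanoi (8); add Hanoi.
Step 2: cheapest edge leaving the tree is Hanoi-Tokyo (2); add Tokyo.
Step 3: cheapest edge leaving the tree is Hanoi-Lagos (16); add Lagos.
Step 4: cheapest edge leaving the tree is Lagos-Quito (7); add Quito.
Step 5: cheapest edge leaving the tree is Oslo-Quito (9); add Oslo.
Step 6: cheapest edge leaving the tree is Delhi-Quito (14); add Delhi.
Step 7: cheapest edge leaving the tree is Cairo-Riga (18); add Riga.
Step 8: cheapest edge leaving the tree is Lima-Quito (19); add Lima.
Vertex order: Cairo, Hanoi, Tokyo, Lagos, Quito, Oslo, Delhi, Riga, Lima. The 4th vertex is Lagos.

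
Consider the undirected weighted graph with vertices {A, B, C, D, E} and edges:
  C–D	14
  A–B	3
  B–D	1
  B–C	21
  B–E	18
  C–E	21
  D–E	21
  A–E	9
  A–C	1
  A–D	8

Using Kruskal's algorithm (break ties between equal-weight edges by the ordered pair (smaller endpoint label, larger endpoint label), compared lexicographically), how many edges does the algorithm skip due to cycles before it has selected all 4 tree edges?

1

Sort edges by weight, then run Kruskal:
A–C (1): add. Components now {A,C} {B} {D} {E}
B–D (1): add. Components now {A,C} {B,D} {E}
A–B (3): add. Components now {A,B,C,D} {E}
A–D (8): skip — A and D already connected.
A–E (9): add. Components now {A,B,C,D,E}
Edges rejected before the tree was complete: 1.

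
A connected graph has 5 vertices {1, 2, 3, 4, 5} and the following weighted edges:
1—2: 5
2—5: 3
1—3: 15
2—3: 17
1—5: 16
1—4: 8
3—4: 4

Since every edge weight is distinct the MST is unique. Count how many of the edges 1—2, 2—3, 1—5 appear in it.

Sort edges by weight, then run Kruskal:
2—5 (3): add. Components now {1} {2,5} {3} {4}
3—4 (4): add. Components now {1} {2,5} {3,4}
1—2 (5): add. Components now {1,2,5} {3,4}
1—4 (8): add. Components now {1,2,3,4,5}
MST edge set: {2—5, 3—4, 1—2, 1—4}.
Of the listed edges, {1—2} are in the MST → 1.

1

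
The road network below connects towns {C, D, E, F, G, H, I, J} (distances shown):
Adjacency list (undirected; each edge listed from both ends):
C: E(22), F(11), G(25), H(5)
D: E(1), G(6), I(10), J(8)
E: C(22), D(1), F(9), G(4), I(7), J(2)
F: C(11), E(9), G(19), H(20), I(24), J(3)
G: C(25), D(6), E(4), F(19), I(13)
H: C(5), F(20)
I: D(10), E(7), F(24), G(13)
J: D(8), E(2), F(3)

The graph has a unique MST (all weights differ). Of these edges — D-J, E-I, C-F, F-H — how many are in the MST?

Kruskal's algorithm — process edges by increasing weight (ties by edge label):
D-E (1): add — endpoints in different components.
E-J (2): add — endpoints in different components.
F-J (3): add — endpoints in different components.
E-G (4): add — endpoints in different components.
C-H (5): add — endpoints in different components.
D-G (6): skip — D and G already connected.
E-I (7): add — endpoints in different components.
D-J (8): skip — D and J already connected.
E-F (9): skip — E and F already connected.
D-I (10): skip — D and I already connected.
C-F (11): add — endpoints in different components.
MST edge set: {D-E, E-J, F-J, E-G, C-H, E-I, C-F}.
Of the listed edges, {E-I, C-F} are in the MST → 2.

2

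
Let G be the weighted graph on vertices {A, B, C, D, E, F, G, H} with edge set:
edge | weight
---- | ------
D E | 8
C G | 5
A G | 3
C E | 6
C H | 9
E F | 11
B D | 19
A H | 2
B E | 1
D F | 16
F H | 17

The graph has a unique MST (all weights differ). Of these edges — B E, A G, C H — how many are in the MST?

2

Kruskal: consider edges lightest-first.
B E (1): add — endpoints in different components.
A H (2): add — endpoints in different components.
A G (3): add — endpoints in different components.
C G (5): add — endpoints in different components.
C E (6): add — endpoints in different components.
D E (8): add — endpoints in different components.
C H (9): skip — C and H already connected.
E F (11): add — endpoints in different components.
MST edge set: {B E, A H, A G, C G, C E, D E, E F}.
Of the listed edges, {B E, A G} are in the MST → 2.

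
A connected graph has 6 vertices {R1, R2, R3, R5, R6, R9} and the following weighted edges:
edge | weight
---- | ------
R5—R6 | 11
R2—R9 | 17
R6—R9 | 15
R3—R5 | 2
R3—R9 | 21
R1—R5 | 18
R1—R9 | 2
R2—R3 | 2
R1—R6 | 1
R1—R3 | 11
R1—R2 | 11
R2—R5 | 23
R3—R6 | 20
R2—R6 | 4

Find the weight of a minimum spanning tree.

Kruskal: consider edges lightest-first.
R1—R6 (1): add — endpoints in different components.
R1—R9 (2): add — endpoints in different components.
R2—R3 (2): add — endpoints in different components.
R3—R5 (2): add — endpoints in different components.
R2—R6 (4): add — endpoints in different components.
MST edges: R1—R6, R1—R9, R2—R3, R3—R5, R2—R6; total weight 1+2+2+2+4 = 11.

11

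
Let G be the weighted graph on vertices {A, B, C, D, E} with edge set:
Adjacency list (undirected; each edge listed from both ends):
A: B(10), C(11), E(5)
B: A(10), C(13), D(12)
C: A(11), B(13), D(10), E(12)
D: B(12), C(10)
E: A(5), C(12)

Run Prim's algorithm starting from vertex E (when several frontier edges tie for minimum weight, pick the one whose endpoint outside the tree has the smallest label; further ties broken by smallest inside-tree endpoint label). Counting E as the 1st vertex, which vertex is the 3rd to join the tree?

B

Prim's algorithm from E:
Step 1: frontier [A–E 5, C–E 12] → take A–E (5); add A.
Step 2: frontier [A–B 10, A–C 11, C–E 12] → take A–B (10); add B.
Step 3: frontier [A–C 11, B–D 12, B–C 13, C–E 12] → take A–C (11); add C.
Step 4: frontier [B–D 12, C–D 10] → take C–D (10); add D.
Vertex order: E, A, B, C, D. The 3rd vertex is B.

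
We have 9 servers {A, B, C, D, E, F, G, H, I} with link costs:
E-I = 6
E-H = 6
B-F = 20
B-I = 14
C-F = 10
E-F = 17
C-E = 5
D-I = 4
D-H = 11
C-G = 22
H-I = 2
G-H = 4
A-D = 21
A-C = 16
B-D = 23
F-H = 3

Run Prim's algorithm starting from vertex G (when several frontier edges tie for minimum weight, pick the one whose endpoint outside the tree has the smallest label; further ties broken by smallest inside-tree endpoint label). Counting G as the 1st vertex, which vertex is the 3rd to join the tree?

Prim, starting at G.
Step 1: cheapest edge leaving the tree is G-H (4); add H.
Step 2: cheapest edge leaving the tree is H-I (2); add I.
Step 3: cheapest edge leaving the tree is F-H (3); add F.
Step 4: cheapest edge leaving the tree is D-I (4); add D.
Step 5: cheapest edge leaving the tree is E-H (6); add E.
Step 6: cheapest edge leaving the tree is C-E (5); add C.
Step 7: cheapest edge leaving the tree is B-I (14); add B.
Step 8: cheapest edge leaving the tree is A-C (16); add A.
Vertex order: G, H, I, F, D, E, C, B, A. The 3rd vertex is I.

I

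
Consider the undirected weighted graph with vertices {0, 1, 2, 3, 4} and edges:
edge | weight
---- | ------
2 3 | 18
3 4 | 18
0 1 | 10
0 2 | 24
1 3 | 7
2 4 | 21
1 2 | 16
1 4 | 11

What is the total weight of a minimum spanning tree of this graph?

44

Kruskal: consider edges lightest-first.
1 3 (7): add. Components now {0} {1,3} {2} {4}
0 1 (10): add. Components now {0,1,3} {2} {4}
1 4 (11): add. Components now {0,1,3,4} {2}
1 2 (16): add. Components now {0,1,2,3,4}
MST edges: 1 3, 0 1, 1 4, 1 2; total weight 7+10+11+16 = 44.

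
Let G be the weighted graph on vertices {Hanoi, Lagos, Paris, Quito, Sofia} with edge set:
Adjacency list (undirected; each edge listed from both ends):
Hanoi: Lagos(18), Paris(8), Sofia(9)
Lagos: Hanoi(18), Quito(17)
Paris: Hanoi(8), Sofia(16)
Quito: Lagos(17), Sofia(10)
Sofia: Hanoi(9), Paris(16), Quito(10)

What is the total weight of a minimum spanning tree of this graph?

Sort edges by weight, then run Kruskal:
Hanoi-Paris (8): add — endpoints in different components.
Hanoi-Sofia (9): add — endpoints in different components.
Quito-Sofia (10): add — endpoints in different components.
Paris-Sofia (16): skip — Sofia and Paris already connected.
Lagos-Quito (17): add — endpoints in different components.
MST edges: Hanoi-Paris, Hanoi-Sofia, Quito-Sofia, Lagos-Quito; total weight 8+9+10+17 = 44.

44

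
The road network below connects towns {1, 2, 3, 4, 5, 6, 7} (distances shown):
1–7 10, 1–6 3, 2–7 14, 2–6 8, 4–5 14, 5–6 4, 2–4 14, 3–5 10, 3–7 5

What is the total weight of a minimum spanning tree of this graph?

44

Kruskal's algorithm — process edges by increasing weight (ties by edge label):
1–6 (3): add — endpoints in different components.
5–6 (4): add — endpoints in different components.
3–7 (5): add — endpoints in different components.
2–6 (8): add — endpoints in different components.
1–7 (10): add — endpoints in different components.
3–5 (10): skip — 3 and 5 already connected.
2–4 (14): add — endpoints in different components.
MST edges: 1–6, 5–6, 3–7, 2–6, 1–7, 2–4; total weight 3+4+5+8+10+14 = 44.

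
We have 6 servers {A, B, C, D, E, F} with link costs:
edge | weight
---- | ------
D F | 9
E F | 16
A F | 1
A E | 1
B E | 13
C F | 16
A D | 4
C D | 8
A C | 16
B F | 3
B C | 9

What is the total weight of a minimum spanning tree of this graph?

Kruskal: consider edges lightest-first.
A E (1): add. Components now {A,E} {B} {C} {D} {F}
A F (1): add. Components now {A,E,F} {B} {C} {D}
B F (3): add. Components now {A,B,E,F} {C} {D}
A D (4): add. Components now {A,B,D,E,F} {C}
C D (8): add. Components now {A,B,C,D,E,F}
MST edges: A E, A F, B F, A D, C D; total weight 1+1+3+4+8 = 17.

17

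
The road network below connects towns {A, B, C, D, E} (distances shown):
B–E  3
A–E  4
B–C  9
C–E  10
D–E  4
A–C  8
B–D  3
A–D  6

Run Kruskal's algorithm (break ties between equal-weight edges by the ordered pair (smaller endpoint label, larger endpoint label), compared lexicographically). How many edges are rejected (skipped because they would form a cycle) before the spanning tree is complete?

2

Kruskal's algorithm — process edges by increasing weight (ties by edge label):
B–D (3): add — endpoints in different components.
B–E (3): add — endpoints in different components.
A–E (4): add — endpoints in different components.
D–E (4): skip — D and E already connected.
A–D (6): skip — A and D already connected.
A–C (8): add — endpoints in different components.
Edges rejected before the tree was complete: 2.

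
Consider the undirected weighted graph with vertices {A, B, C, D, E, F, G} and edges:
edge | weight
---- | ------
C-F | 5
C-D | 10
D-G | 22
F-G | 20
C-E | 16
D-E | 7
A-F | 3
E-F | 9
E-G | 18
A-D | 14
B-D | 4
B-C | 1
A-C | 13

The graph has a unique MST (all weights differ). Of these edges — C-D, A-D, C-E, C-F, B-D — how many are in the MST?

Kruskal's algorithm — process edges by increasing weight (ties by edge label):
B-C (1): add — endpoints in different components.
A-F (3): add — endpoints in different components.
B-D (4): add — endpoints in different components.
C-F (5): add — endpoints in different components.
D-E (7): add — endpoints in different components.
E-F (9): skip — E and F already connected.
C-D (10): skip — C and D already connected.
A-C (13): skip — A and C already connected.
A-D (14): skip — A and D already connected.
C-E (16): skip — C and E already connected.
E-G (18): add — endpoints in different components.
MST edge set: {B-C, A-F, B-D, C-F, D-E, E-G}.
Of the listed edges, {C-F, B-D} are in the MST → 2.

2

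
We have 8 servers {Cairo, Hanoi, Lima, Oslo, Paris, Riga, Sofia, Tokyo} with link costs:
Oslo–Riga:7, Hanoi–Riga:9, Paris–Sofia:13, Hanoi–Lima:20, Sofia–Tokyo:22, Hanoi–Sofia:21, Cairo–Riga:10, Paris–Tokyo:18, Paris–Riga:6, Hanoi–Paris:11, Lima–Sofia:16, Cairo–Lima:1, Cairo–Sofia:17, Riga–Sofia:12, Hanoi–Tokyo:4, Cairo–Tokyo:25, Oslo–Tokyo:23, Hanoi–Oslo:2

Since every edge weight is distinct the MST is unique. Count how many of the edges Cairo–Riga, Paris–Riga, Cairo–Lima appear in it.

3

Kruskal's algorithm — process edges by increasing weight (ties by edge label):
Cairo–Lima (1): add — endpoints in different components.
Hanoi–Oslo (2): add — endpoints in different components.
Hanoi–Tokyo (4): add — endpoints in different components.
Paris–Riga (6): add — endpoints in different components.
Oslo–Riga (7): add — endpoints in different components.
Hanoi–Riga (9): skip — Riga and Hanoi already connected.
Cairo–Riga (10): add — endpoints in different components.
Hanoi–Paris (11): skip — Paris and Hanoi already connected.
Riga–Sofia (12): add — endpoints in different components.
MST edge set: {Cairo–Lima, Hanoi–Oslo, Hanoi–Tokyo, Paris–Riga, Oslo–Riga, Cairo–Riga, Riga–Sofia}.
Of the listed edges, {Cairo–Riga, Paris–Riga, Cairo–Lima} are in the MST → 3.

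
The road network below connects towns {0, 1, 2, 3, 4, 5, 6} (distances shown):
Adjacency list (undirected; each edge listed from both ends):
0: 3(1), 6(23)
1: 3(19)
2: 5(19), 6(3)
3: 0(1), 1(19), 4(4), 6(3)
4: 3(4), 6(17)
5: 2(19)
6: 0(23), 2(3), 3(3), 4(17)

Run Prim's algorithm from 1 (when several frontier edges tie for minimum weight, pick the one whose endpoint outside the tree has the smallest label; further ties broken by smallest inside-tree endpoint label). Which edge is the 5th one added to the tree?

3-4

Prim's algorithm from 1:
Step 1: cheapest edge leaving the tree is 1–3 (19); add 3.
Step 2: cheapest edge leaving the tree is 0–3 (1); add 0.
Step 3: cheapest edge leaving the tree is 3–6 (3); add 6.
Step 4: cheapest edge leaving the tree is 2–6 (3); add 2.
Step 5: cheapest edge leaving the tree is 3–4 (4); add 4.
Step 6: cheapest edge leaving the tree is 2–5 (19); add 5.
The 5th edge added is 3–4.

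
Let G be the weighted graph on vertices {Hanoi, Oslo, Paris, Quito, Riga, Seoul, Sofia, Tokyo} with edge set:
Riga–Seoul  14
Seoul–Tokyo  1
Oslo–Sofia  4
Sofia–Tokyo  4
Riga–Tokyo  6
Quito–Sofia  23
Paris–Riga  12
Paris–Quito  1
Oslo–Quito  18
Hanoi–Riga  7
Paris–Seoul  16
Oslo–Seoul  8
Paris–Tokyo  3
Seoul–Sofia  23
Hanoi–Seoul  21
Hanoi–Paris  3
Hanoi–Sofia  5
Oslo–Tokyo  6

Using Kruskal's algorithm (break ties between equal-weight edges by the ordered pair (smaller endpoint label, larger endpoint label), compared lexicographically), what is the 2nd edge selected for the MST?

Kruskal's algorithm — process edges by increasing weight (ties by edge label):
Paris–Quito (1): add — endpoints in different components.
Seoul–Tokyo (1): add — endpoints in different components.
Hanoi–Paris (3): add — endpoints in different components.
Paris–Tokyo (3): add — endpoints in different components.
Oslo–Sofia (4): add — endpoints in different components.
Sofia–Tokyo (4): add — endpoints in different components.
Hanoi–Sofia (5): skip — Sofia and Hanoi already connected.
Oslo–Tokyo (6): skip — Tokyo and Oslo already connected.
Riga–Tokyo (6): add — endpoints in different components.
The 2nd edge added is Seoul–Tokyo.

Seoul-Tokyo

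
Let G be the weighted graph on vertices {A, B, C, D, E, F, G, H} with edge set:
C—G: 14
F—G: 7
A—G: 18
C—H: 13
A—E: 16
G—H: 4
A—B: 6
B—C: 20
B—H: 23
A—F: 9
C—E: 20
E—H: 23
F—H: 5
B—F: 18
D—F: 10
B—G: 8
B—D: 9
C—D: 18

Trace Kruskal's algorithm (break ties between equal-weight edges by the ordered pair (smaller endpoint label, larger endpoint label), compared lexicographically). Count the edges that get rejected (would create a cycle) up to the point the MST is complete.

4

Kruskal: consider edges lightest-first.
G—H (4): add — endpoints in different components.
F—H (5): add — endpoints in different components.
A—B (6): add — endpoints in different components.
F—G (7): skip — F and G already connected.
B—G (8): add — endpoints in different components.
A—F (9): skip — A and F already connected.
B—D (9): add — endpoints in different components.
D—F (10): skip — D and F already connected.
C—H (13): add — endpoints in different components.
C—G (14): skip — C and G already connected.
A—E (16): add — endpoints in different components.
Edges rejected before the tree was complete: 4.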